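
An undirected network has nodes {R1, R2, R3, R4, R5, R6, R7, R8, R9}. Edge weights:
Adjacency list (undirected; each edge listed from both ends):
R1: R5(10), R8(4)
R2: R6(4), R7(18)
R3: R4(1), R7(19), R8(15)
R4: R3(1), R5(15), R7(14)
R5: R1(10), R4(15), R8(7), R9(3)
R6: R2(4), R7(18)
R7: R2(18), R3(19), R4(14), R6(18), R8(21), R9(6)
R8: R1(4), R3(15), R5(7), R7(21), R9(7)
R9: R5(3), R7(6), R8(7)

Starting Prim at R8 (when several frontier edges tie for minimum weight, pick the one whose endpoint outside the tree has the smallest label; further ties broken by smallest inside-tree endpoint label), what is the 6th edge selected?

R3-R4

Prim's algorithm from R8:
Step 1: cheapest edge leaving the tree is R1–R8 (4); add R1.
Step 2: cheapest edge leaving the tree is R5–R8 (7); add R5.
Step 3: cheapest edge leaving the tree is R5–R9 (3); add R9.
Step 4: cheapest edge leaving the tree is R7–R9 (6); add R7.
Step 5: cheapest edge leaving the tree is R4–R7 (14); add R4.
Step 6: cheapest edge leaving the tree is R3–R4 (1); add R3.
Step 7: cheapest edge leaving the tree is R2–R7 (18); add R2.
Step 8: cheapest edge leaving the tree is R2–R6 (4); add R6.
The 6th edge added is R3–R4.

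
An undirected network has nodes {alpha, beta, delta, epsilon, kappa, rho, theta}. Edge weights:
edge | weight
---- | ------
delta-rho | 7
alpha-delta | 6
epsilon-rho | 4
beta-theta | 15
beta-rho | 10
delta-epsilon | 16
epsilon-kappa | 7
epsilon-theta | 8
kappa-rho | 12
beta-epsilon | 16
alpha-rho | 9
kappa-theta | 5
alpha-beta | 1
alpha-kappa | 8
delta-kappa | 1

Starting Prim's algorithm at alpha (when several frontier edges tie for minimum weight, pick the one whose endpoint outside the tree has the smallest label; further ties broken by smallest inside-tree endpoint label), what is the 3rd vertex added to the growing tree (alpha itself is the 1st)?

Prim, starting at alpha.
Step 1: cheapest edge leaving the tree is alpha-beta (1); add beta.
Step 2: cheapest edge leaving the tree is alpha-delta (6); add delta.
Step 3: cheapest edge leaving the tree is delta-kappa (1); add kappa.
Step 4: cheapest edge leaving the tree is kappa-theta (5); add theta.
Step 5: cheapest edge leaving the tree is epsilon-kappa (7); add epsilon.
Step 6: cheapest edge leaving the tree is epsilon-rho (4); add rho.
Vertex order: alpha, beta, delta, kappa, theta, epsilon, rho. The 3rd vertex is delta.

delta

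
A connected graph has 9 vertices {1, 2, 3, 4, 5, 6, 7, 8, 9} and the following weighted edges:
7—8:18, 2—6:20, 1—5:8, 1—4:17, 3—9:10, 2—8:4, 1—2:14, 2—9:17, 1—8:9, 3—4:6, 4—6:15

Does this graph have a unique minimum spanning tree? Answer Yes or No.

Kruskal's algorithm — process edges by increasing weight (ties by edge label):
2—8 (4): add — endpoints in different components.
3—4 (6): add — endpoints in different components.
1—5 (8): add — endpoints in different components.
1—8 (9): add — endpoints in different components.
3—9 (10): add — endpoints in different components.
1—2 (14): skip — 1 and 2 already connected.
4—6 (15): add — endpoints in different components.
1—4 (17): add — endpoints in different components.
2—9 (17): skip — 2 and 9 already connected.
7—8 (18): add — endpoints in different components.
Non-tree edge 2—9 has weight 17, equal to the heaviest edge on its tree cycle — swapping gives another MST of the same weight. Not unique.

No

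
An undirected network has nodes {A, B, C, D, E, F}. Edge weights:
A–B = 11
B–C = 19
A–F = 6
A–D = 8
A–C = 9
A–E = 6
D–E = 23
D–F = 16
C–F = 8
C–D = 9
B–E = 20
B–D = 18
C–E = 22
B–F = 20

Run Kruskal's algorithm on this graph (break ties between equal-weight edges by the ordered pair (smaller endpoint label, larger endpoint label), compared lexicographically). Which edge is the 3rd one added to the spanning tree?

Kruskal's algorithm — process edges by increasing weight (ties by edge label):
A–E (6): add — endpoints in different components.
A–F (6): add — endpoints in different components.
A–D (8): add — endpoints in different components.
C–F (8): add — endpoints in different components.
A–C (9): skip — A and C already connected.
C–D (9): skip — C and D already connected.
A–B (11): add — endpoints in different components.
The 3rd edge added is A–D.

A-D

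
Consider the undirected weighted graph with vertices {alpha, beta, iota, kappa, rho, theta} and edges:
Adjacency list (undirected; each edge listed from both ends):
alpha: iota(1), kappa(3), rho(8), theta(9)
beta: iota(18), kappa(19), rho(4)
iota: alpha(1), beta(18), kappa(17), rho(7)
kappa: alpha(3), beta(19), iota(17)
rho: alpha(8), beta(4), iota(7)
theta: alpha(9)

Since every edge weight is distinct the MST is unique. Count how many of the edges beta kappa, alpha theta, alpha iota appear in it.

Kruskal's algorithm — process edges by increasing weight (ties by edge label):
alpha iota (1): add. Components now {beta} {alpha,iota} {rho} {kappa} {theta}
alpha kappa (3): add. Components now {beta} {alpha,iota,kappa} {rho} {theta}
beta rho (4): add. Components now {beta,rho} {alpha,iota,kappa} {theta}
iota rho (7): add. Components now {alpha,beta,iota,kappa,rho} {theta}
alpha rho (8): skip — alpha and rho already connected.
alpha theta (9): add. Components now {alpha,beta,iota,kappa,rho,theta}
MST edge set: {alpha iota, alpha kappa, beta rho, iota rho, alpha theta}.
Of the listed edges, {alpha theta, alpha iota} are in the MST → 2.

2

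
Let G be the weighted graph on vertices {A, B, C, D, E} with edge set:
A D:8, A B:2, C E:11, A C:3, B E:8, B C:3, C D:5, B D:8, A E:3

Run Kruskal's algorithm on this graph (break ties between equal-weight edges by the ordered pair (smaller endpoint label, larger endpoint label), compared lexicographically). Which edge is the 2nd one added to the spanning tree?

A-C

Sort edges by weight, then run Kruskal:
A B (2): add. Components now {A,B} {C} {D} {E}
A C (3): add. Components now {A,B,C} {D} {E}
A E (3): add. Components now {A,B,C,E} {D}
B C (3): skip — B and C already connected.
C D (5): add. Components now {A,B,C,D,E}
The 2nd edge added is A C.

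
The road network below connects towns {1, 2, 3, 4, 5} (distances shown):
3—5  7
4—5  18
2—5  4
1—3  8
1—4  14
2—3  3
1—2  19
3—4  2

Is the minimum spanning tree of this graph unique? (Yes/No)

Yes

Kruskal: consider edges lightest-first.
3—4 (2): add — endpoints in different components.
2—3 (3): add — endpoints in different components.
2—5 (4): add — endpoints in different components.
3—5 (7): skip — 3 and 5 already connected.
1—3 (8): add — endpoints in different components.
Every non-tree edge has weight strictly greater than the heaviest edge on the tree path between its endpoints, so the MST is unique.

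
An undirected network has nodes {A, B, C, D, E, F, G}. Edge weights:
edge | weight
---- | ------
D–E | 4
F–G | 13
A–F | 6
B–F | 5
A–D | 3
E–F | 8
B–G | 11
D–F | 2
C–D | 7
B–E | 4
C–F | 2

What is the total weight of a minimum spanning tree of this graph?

26

Prim's algorithm from B:
Step 1: cheapest edge leaving the tree is B–E (4); add E.
Step 2: cheapest edge leaving the tree is D–E (4); add D.
Step 3: cheapest edge leaving the tree is D–F (2); add F.
Step 4: cheapest edge leaving the tree is C–F (2); add C.
Step 5: cheapest edge leaving the tree is A–D (3); add A.
Step 6: cheapest edge leaving the tree is B–G (11); add G.
MST edges: B–E, D–E, D–F, C–F, A–D, B–G; total weight 4+4+2+2+3+11 = 26.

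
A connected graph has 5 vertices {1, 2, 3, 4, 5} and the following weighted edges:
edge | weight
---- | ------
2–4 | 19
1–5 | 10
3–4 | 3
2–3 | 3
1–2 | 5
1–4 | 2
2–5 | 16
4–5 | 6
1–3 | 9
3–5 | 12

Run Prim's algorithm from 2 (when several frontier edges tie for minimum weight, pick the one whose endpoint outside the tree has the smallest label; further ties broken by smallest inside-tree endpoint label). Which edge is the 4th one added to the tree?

4-5

Grow the tree from 2 using Prim:
Step 1: frontier [2–3 3, 1–2 5, 2–5 16, 2–4 19] → take 2–3 (3); add 3.
Step 2: frontier [1–2 5, 2–5 16, 2–4 19, 3–4 3, 1–3 9, 3–5 12] → take 3–4 (3); add 4.
Step 3: frontier [1–2 5, 2–5 16, 1–3 9, 3–5 12, 1–4 2, 4–5 6] → take 1–4 (2); add 1.
Step 4: frontier [1–5 10, 2–5 16, 3–5 12, 4–5 6] → take 4–5 (6); add 5.
The 4th edge added is 4–5.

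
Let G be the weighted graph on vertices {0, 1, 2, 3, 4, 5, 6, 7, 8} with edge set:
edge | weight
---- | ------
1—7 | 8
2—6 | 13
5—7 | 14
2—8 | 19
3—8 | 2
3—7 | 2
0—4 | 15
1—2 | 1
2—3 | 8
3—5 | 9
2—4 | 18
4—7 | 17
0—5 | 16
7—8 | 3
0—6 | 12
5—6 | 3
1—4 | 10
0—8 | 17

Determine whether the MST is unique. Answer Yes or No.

No

Sort edges by weight, then run Kruskal:
1—2 (1): add — endpoints in different components.
3—7 (2): add — endpoints in different components.
3—8 (2): add — endpoints in different components.
5—6 (3): add — endpoints in different components.
7—8 (3): skip — 7 and 8 already connected.
1—7 (8): add — endpoints in different components.
2—3 (8): skip — 2 and 3 already connected.
3—5 (9): add — endpoints in different components.
1—4 (10): add — endpoints in different components.
0—6 (12): add — endpoints in different components.
Non-tree edge 2—3 has weight 8, equal to the heaviest edge on its tree cycle — swapping gives another MST of the same weight. Not unique.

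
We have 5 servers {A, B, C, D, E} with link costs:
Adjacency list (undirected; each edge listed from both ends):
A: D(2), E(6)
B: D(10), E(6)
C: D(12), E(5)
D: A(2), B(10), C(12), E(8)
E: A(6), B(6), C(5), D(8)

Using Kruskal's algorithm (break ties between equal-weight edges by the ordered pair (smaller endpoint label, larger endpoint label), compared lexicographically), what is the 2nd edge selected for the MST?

C-E

Kruskal: consider edges lightest-first.
A–D (2): add — endpoints in different components.
C–E (5): add — endpoints in different components.
A–E (6): add — endpoints in different components.
B–E (6): add — endpoints in different components.
The 2nd edge added is C–E.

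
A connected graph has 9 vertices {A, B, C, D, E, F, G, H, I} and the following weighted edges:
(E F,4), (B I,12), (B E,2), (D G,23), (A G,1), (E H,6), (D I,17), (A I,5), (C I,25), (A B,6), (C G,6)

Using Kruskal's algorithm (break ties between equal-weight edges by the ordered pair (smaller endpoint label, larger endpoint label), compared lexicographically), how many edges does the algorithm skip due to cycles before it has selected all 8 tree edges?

Kruskal's algorithm — process edges by increasing weight (ties by edge label):
A G (1): add — endpoints in different components.
B E (2): add — endpoints in different components.
E F (4): add — endpoints in different components.
A I (5): add — endpoints in different components.
A B (6): add — endpoints in different components.
C G (6): add — endpoints in different components.
E H (6): add — endpoints in different components.
B I (12): skip — B and I already connected.
D I (17): add — endpoints in different components.
Edges rejected before the tree was complete: 1.

1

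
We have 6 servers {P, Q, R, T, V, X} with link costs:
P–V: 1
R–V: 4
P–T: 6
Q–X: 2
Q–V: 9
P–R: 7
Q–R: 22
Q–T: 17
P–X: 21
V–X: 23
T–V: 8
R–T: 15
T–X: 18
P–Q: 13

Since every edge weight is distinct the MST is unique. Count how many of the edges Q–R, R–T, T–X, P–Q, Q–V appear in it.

1

Sort edges by weight, then run Kruskal:
P–V (1): add — endpoints in different components.
Q–X (2): add — endpoints in different components.
R–V (4): add — endpoints in different components.
P–T (6): add — endpoints in different components.
P–R (7): skip — R and P already connected.
T–V (8): skip — T and V already connected.
Q–V (9): add — endpoints in different components.
MST edge set: {P–V, Q–X, R–V, P–T, Q–V}.
Of the listed edges, {Q–V} are in the MST → 1.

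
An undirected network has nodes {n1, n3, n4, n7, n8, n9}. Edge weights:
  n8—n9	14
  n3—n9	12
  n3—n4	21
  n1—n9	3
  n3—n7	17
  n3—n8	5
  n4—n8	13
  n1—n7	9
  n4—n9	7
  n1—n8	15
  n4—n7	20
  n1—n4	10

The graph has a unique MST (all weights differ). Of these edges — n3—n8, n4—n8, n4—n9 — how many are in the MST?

2

Kruskal: consider edges lightest-first.
n1—n9 (3): add — endpoints in different components.
n3—n8 (5): add — endpoints in different components.
n4—n9 (7): add — endpoints in different components.
n1—n7 (9): add — endpoints in different components.
n1—n4 (10): skip — n4 and n1 already connected.
n3—n9 (12): add — endpoints in different components.
MST edge set: {n1—n9, n3—n8, n4—n9, n1—n7, n3—n9}.
Of the listed edges, {n3—n8, n4—n9} are in the MST → 2.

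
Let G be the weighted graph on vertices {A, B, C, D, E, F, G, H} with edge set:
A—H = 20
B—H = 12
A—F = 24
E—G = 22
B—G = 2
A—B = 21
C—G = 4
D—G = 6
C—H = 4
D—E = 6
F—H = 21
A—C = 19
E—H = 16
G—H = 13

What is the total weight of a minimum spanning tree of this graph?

62

Kruskal: consider edges lightest-first.
B—G (2): add — endpoints in different components.
C—G (4): add — endpoints in different components.
C—H (4): add — endpoints in different components.
D—E (6): add — endpoints in different components.
D—G (6): add — endpoints in different components.
B—H (12): skip — B and H already connected.
G—H (13): skip — G and H already connected.
E—H (16): skip — E and H already connected.
A—C (19): add — endpoints in different components.
A—H (20): skip — A and H already connected.
A—B (21): skip — A and B already connected.
F—H (21): add — endpoints in different components.
MST edges: B—G, C—G, C—H, D—E, D—G, A—C, F—H; total weight 2+4+4+6+6+19+21 = 62.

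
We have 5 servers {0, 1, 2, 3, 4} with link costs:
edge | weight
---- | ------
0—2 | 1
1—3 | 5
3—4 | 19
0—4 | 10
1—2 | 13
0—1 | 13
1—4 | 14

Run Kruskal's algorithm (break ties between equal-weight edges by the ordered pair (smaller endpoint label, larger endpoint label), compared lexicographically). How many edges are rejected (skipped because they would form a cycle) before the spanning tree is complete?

Kruskal: consider edges lightest-first.
0—2 (1): add. Components now {0,2} {1} {3} {4}
1—3 (5): add. Components now {0,2} {1,3} {4}
0—4 (10): add. Components now {0,2,4} {1,3}
0—1 (13): add. Components now {0,1,2,3,4}
Edges rejected before the tree was complete: 0.

0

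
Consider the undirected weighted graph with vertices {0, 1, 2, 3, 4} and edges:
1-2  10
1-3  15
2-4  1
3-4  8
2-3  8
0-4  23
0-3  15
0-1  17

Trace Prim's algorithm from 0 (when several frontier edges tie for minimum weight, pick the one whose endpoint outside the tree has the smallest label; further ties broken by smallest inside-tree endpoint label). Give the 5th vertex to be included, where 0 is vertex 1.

1

Prim, starting at 0.
Step 1: cheapest edge leaving the tree is 0-3 (15); add 3.
Step 2: cheapest edge leaving the tree is 2-3 (8); add 2.
Step 3: cheapest edge leaving the tree is 2-4 (1); add 4.
Step 4: cheapest edge leaving the tree is 1-2 (10); add 1.
Vertex order: 0, 3, 2, 4, 1. The 5th vertex is 1.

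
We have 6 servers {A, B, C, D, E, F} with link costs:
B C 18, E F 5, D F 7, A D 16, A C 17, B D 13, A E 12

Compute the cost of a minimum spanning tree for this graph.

Kruskal's algorithm — process edges by increasing weight (ties by edge label):
E F (5): add — endpoints in different components.
D F (7): add — endpoints in different components.
A E (12): add — endpoints in different components.
B D (13): add — endpoints in different components.
A D (16): skip — A and D already connected.
A C (17): add — endpoints in different components.
MST edges: E F, D F, A E, B D, A C; total weight 5+7+12+13+17 = 54.

54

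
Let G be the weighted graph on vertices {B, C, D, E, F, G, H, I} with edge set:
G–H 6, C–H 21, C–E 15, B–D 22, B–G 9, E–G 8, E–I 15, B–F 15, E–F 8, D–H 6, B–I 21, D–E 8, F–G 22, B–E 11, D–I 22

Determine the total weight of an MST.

Kruskal: consider edges lightest-first.
D–H (6): add — endpoints in different components.
G–H (6): add — endpoints in different components.
D–E (8): add — endpoints in different components.
E–F (8): add — endpoints in different components.
E–G (8): skip — E and G already connected.
B–G (9): add — endpoints in different components.
B–E (11): skip — B and E already connected.
B–F (15): skip — B and F already connected.
C–E (15): add — endpoints in different components.
E–I (15): add — endpoints in different components.
MST edges: D–H, G–H, D–E, E–F, B–G, C–E, E–I; total weight 6+6+8+8+9+15+15 = 67.

67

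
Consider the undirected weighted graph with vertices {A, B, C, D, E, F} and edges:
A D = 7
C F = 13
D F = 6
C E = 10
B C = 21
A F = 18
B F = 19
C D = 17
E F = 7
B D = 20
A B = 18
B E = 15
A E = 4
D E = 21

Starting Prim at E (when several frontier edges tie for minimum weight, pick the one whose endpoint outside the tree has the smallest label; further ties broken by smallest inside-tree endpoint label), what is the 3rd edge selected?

Prim's algorithm from E:
Step 1: cheapest edge leaving the tree is A E (4); add A.
Step 2: cheapest edge leaving the tree is A D (7); add D.
Step 3: cheapest edge leaving the tree is D F (6); add F.
Step 4: cheapest edge leaving the tree is C E (10); add C.
Step 5: cheapest edge leaving the tree is B E (15); add B.
The 3rd edge added is D F.

D-F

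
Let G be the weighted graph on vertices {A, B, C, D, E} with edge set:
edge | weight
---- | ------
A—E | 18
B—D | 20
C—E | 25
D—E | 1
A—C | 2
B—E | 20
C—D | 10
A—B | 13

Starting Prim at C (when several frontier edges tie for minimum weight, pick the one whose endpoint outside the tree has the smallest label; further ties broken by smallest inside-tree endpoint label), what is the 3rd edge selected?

D-E

Prim, starting at C.
Step 1: frontier [A—C 2, C—D 10, C—E 25] → take A—C (2); add A.
Step 2: frontier [A—B 13, A—E 18, C—D 10, C—E 25] → take C—D (10); add D.
Step 3: frontier [A—B 13, A—E 18, C—E 25, D—E 1, B—D 20] → take D—E (1); add E.
Step 4: frontier [A—B 13, B—D 20, B—E 20] → take A—B (13); add B.
The 3rd edge added is D—E.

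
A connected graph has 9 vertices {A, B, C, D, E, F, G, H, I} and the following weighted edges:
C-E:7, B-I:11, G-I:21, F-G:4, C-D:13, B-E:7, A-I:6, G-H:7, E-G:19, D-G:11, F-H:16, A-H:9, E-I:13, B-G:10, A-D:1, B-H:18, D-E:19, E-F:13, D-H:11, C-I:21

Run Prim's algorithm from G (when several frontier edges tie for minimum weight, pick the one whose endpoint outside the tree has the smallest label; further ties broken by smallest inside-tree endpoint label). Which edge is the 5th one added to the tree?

Grow the tree from G using Prim:
Step 1: cheapest edge leaving the tree is F-G (4); add F.
Step 2: cheapest edge leaving the tree is G-H (7); add H.
Step 3: cheapest edge leaving the tree is A-H (9); add A.
Step 4: cheapest edge leaving the tree is A-D (1); add D.
Step 5: cheapest edge leaving the tree is A-I (6); add I.
Step 6: cheapest edge leaving the tree is B-G (10); add B.
Step 7: cheapest edge leaving the tree is B-E (7); add E.
Step 8: cheapest edge leaving the tree is C-E (7); add C.
The 5th edge added is A-I.

A-I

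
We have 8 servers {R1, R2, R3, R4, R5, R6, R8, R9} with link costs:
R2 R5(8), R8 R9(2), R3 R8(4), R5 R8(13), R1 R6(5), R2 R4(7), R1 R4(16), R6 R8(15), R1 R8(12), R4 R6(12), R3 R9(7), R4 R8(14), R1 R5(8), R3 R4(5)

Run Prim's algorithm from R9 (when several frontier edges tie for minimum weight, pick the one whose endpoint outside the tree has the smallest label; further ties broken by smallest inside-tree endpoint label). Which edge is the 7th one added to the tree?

R1-R6

Prim's algorithm from R9:
Step 1: frontier [R8 R9 2, R3 R9 7] → take R8 R9 (2); add R8.
Step 2: frontier [R3 R8 4, R1 R8 12, R5 R8 13, R4 R8 14, R6 R8 15, R3 R9 7] → take R3 R8 (4); add R3.
Step 3: frontier [R3 R4 5, R1 R8 12, R5 R8 13, R4 R8 14, R6 R8 15] → take R3 R4 (5); add R4.
Step 4: frontier [R2 R4 7, R4 R6 12, R1 R4 16, R1 R8 12, R5 R8 13, R6 R8 15] → take R2 R4 (7); add R2.
Step 5: frontier [R2 R5 8, R4 R6 12, R1 R4 16, R1 R8 12, R5 R8 13, R6 R8 15] → take R2 R5 (8); add R5.
Step 6: frontier [R4 R6 12, R1 R4 16, R1 R5 8, R1 R8 12, R6 R8 15] → take R1 R5 (8); add R1.
Step 7: frontier [R1 R6 5, R4 R6 12, R6 R8 15] → take R1 R6 (5); add R6.
The 7th edge added is R1 R6.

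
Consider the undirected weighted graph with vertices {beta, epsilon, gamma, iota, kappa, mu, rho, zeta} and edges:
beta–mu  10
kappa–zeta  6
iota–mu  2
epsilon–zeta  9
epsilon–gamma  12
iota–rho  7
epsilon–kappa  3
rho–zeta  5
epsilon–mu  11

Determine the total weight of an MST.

Prim, starting at epsilon.
Step 1: cheapest edge leaving the tree is epsilon–kappa (3); add kappa.
Step 2: cheapest edge leaving the tree is kappa–zeta (6); add zeta.
Step 3: cheapest edge leaving the tree is rho–zeta (5); add rho.
Step 4: cheapest edge leaving the tree is iota–rho (7); add iota.
Step 5: cheapest edge leaving the tree is iota–mu (2); add mu.
Step 6: cheapest edge leaving the tree is beta–mu (10); add beta.
Step 7: cheapest edge leaving the tree is epsilon–gamma (12); add gamma.
MST edges: epsilon–kappa, kappa–zeta, rho–zeta, iota–rho, iota–mu, beta–mu, epsilon–gamma; total weight 3+6+5+7+2+10+12 = 45.

45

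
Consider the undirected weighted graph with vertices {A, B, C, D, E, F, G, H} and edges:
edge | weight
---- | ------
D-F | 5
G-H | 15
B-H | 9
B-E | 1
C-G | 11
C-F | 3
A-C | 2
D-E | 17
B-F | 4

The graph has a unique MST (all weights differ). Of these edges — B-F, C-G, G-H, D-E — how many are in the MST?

2

Kruskal's algorithm — process edges by increasing weight (ties by edge label):
B-E (1): add — endpoints in different components.
A-C (2): add — endpoints in different components.
C-F (3): add — endpoints in different components.
B-F (4): add — endpoints in different components.
D-F (5): add — endpoints in different components.
B-H (9): add — endpoints in different components.
C-G (11): add — endpoints in different components.
MST edge set: {B-E, A-C, C-F, B-F, D-F, B-H, C-G}.
Of the listed edges, {B-F, C-G} are in the MST → 2.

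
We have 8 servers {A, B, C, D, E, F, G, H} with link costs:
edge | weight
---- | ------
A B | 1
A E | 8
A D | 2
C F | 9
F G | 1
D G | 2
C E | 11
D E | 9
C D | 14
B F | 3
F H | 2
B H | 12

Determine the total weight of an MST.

25

Sort edges by weight, then run Kruskal:
A B (1): add — endpoints in different components.
F G (1): add — endpoints in different components.
A D (2): add — endpoints in different components.
D G (2): add — endpoints in different components.
F H (2): add — endpoints in different components.
B F (3): skip — B and F already connected.
A E (8): add — endpoints in different components.
C F (9): add — endpoints in different components.
MST edges: A B, F G, A D, D G, F H, A E, C F; total weight 1+1+2+2+2+8+9 = 25.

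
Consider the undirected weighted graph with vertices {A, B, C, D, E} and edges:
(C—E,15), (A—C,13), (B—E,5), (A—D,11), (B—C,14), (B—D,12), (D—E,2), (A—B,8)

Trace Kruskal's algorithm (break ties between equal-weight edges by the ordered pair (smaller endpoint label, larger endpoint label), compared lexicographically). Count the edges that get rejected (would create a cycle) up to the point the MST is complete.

Kruskal: consider edges lightest-first.
D—E (2): add — endpoints in different components.
B—E (5): add — endpoints in different components.
A—B (8): add — endpoints in different components.
A—D (11): skip — A and D already connected.
B—D (12): skip — B and D already connected.
A—C (13): add — endpoints in different components.
Edges rejected before the tree was complete: 2.

2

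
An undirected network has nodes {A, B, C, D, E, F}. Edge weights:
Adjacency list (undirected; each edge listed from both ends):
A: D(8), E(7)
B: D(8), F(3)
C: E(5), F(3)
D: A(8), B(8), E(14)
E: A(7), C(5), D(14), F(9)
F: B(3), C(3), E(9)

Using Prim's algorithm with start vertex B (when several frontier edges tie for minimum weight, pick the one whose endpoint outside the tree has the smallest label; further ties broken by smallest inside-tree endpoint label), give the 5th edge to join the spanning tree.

Prim's algorithm from B:
Step 1: cheapest edge leaving the tree is B–F (3); add F.
Step 2: cheapest edge leaving the tree is C–F (3); add C.
Step 3: cheapest edge leaving the tree is C–E (5); add E.
Step 4: cheapest edge leaving the tree is A–E (7); add A.
Step 5: cheapest edge leaving the tree is A–D (8); add D.
The 5th edge added is A–D.

A-D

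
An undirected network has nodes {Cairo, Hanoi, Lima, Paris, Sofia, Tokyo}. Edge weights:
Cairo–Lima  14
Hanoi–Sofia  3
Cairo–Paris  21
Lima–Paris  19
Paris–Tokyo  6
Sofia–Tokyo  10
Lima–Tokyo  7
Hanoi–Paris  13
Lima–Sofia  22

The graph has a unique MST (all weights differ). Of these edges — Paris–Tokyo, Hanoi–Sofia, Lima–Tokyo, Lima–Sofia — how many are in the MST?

3

Kruskal's algorithm — process edges by increasing weight (ties by edge label):
Hanoi–Sofia (3): add — endpoints in different components.
Paris–Tokyo (6): add — endpoints in different components.
Lima–Tokyo (7): add — endpoints in different components.
Sofia–Tokyo (10): add — endpoints in different components.
Hanoi–Paris (13): skip — Hanoi and Paris already connected.
Cairo–Lima (14): add — endpoints in different components.
MST edge set: {Hanoi–Sofia, Paris–Tokyo, Lima–Tokyo, Sofia–Tokyo, Cairo–Lima}.
Of the listed edges, {Paris–Tokyo, Hanoi–Sofia, Lima–Tokyo} are in the MST → 3.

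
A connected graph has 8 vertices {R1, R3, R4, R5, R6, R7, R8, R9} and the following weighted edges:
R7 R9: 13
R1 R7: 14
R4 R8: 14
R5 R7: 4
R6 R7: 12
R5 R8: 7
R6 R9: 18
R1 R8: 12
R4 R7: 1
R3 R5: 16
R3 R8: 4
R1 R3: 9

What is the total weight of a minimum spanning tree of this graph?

Prim's algorithm from R5:
Step 1: frontier [R5 R7 4, R5 R8 7, R3 R5 16] → take R5 R7 (4); add R7.
Step 2: frontier [R5 R8 7, R3 R5 16, R4 R7 1, R6 R7 12, R7 R9 13, R1 R7 14] → take R4 R7 (1); add R4.
Step 3: frontier [R4 R8 14, R5 R8 7, R3 R5 16, R6 R7 12, R7 R9 13, R1 R7 14] → take R5 R8 (7); add R8.
Step 4: frontier [R3 R5 16, R6 R7 12, R7 R9 13, R1 R7 14, R3 R8 4, R1 R8 12] → take R3 R8 (4); add R3.
Step 5: frontier [R1 R3 9, R6 R7 12, R7 R9 13, R1 R7 14, R1 R8 12] → take R1 R3 (9); add R1.
Step 6: frontier [R6 R7 12, R7 R9 13] → take R6 R7 (12); add R6.
Step 7: frontier [R6 R9 18, R7 R9 13] → take R7 R9 (13); add R9.
MST edges: R5 R7, R4 R7, R5 R8, R3 R8, R1 R3, R6 R7, R7 R9; total weight 4+1+7+4+9+12+13 = 50.

50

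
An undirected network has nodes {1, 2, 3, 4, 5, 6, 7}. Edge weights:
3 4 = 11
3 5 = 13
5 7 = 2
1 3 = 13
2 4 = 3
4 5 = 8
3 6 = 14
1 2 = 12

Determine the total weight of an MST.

50

Prim's algorithm from 6:
Step 1: frontier [3 6 14] → take 3 6 (14); add 3.
Step 2: frontier [3 4 11, 1 3 13, 3 5 13] → take 3 4 (11); add 4.
Step 3: frontier [1 3 13, 3 5 13, 2 4 3, 4 5 8] → take 2 4 (3); add 2.
Step 4: frontier [1 2 12, 1 3 13, 3 5 13, 4 5 8] → take 4 5 (8); add 5.
Step 5: frontier [1 2 12, 1 3 13, 5 7 2] → take 5 7 (2); add 7.
Step 6: frontier [1 2 12, 1 3 13] → take 1 2 (12); add 1.
MST edges: 3 6, 3 4, 2 4, 4 5, 5 7, 1 2; total weight 14+11+3+8+2+12 = 50.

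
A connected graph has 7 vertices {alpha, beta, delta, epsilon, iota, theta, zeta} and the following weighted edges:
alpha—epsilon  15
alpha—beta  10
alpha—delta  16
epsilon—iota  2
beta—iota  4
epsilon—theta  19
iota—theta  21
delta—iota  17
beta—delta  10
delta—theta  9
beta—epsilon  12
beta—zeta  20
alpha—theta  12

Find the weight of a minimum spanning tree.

55

Sort edges by weight, then run Kruskal:
epsilon—iota (2): add. Components now {epsilon,iota} {zeta} {alpha} {beta} {delta} {theta}
beta—iota (4): add. Components now {beta,epsilon,iota} {zeta} {alpha} {delta} {theta}
delta—theta (9): add. Components now {beta,epsilon,iota} {zeta} {alpha} {delta,theta}
alpha—beta (10): add. Components now {alpha,beta,epsilon,iota} {zeta} {delta,theta}
beta—delta (10): add. Components now {alpha,beta,delta,epsilon,iota,theta} {zeta}
alpha—theta (12): skip — alpha and theta already connected.
beta—epsilon (12): skip — epsilon and beta already connected.
alpha—epsilon (15): skip — epsilon and alpha already connected.
alpha—delta (16): skip — alpha and delta already connected.
delta—iota (17): skip — delta and iota already connected.
epsilon—theta (19): skip — epsilon and theta already connected.
beta—zeta (20): add. Components now {alpha,beta,delta,epsilon,iota,theta,zeta}
MST edges: epsilon—iota, beta—iota, delta—theta, alpha—beta, beta—delta, beta—zeta; total weight 2+4+9+10+10+20 = 55.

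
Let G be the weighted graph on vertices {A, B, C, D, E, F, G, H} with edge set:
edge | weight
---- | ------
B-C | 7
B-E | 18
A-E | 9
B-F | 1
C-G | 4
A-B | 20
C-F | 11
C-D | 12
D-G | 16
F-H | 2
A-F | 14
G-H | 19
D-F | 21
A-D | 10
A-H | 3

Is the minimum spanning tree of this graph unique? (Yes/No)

Sort edges by weight, then run Kruskal:
B-F (1): add — endpoints in different components.
F-H (2): add — endpoints in different components.
A-H (3): add — endpoints in different components.
C-G (4): add — endpoints in different components.
B-C (7): add — endpoints in different components.
A-E (9): add — endpoints in different components.
A-D (10): add — endpoints in different components.
Every non-tree edge has weight strictly greater than the heaviest edge on the tree path between its endpoints, so the MST is unique.

Yes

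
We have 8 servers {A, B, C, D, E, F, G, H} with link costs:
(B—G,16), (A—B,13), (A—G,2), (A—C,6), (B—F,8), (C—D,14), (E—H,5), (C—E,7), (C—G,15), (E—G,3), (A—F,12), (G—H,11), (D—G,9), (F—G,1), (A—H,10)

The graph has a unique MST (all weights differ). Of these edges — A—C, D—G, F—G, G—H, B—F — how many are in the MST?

Kruskal's algorithm — process edges by increasing weight (ties by edge label):
F—G (1): add — endpoints in different components.
A—G (2): add — endpoints in different components.
E—G (3): add — endpoints in different components.
E—H (5): add — endpoints in different components.
A—C (6): add — endpoints in different components.
C—E (7): skip — C and E already connected.
B—F (8): add — endpoints in different components.
D—G (9): add — endpoints in different components.
MST edge set: {F—G, A—G, E—G, E—H, A—C, B—F, D—G}.
Of the listed edges, {A—C, D—G, F—G, B—F} are in the MST → 4.

4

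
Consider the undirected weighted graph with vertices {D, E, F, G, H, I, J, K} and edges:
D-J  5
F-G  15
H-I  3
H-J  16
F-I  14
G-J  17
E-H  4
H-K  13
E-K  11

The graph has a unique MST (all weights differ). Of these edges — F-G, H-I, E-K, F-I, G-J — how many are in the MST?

Sort edges by weight, then run Kruskal:
H-I (3): add — endpoints in different components.
E-H (4): add — endpoints in different components.
D-J (5): add — endpoints in different components.
E-K (11): add — endpoints in different components.
H-K (13): skip — H and K already connected.
F-I (14): add — endpoints in different components.
F-G (15): add — endpoints in different components.
H-J (16): add — endpoints in different components.
MST edge set: {H-I, E-H, D-J, E-K, F-I, F-G, H-J}.
Of the listed edges, {F-G, H-I, E-K, F-I} are in the MST → 4.

4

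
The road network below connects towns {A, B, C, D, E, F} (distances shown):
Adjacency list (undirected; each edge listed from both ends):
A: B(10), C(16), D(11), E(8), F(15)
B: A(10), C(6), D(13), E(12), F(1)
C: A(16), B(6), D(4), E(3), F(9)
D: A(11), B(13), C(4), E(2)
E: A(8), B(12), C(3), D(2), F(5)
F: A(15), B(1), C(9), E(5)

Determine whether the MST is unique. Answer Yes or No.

Sort edges by weight, then run Kruskal:
B-F (1): add — endpoints in different components.
D-E (2): add — endpoints in different components.
C-E (3): add — endpoints in different components.
C-D (4): skip — C and D already connected.
E-F (5): add — endpoints in different components.
B-C (6): skip — B and C already connected.
A-E (8): add — endpoints in different components.
Every non-tree edge has weight strictly greater than the heaviest edge on the tree path between its endpoints, so the MST is unique.

Yes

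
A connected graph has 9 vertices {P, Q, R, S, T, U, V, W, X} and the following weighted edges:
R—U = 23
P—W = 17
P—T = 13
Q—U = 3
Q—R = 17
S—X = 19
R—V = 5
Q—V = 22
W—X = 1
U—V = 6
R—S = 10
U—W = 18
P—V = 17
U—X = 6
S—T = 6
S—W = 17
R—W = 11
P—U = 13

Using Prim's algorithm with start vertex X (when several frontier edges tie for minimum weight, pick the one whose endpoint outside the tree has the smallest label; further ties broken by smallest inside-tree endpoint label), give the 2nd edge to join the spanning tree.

U-X

Grow the tree from X using Prim:
Step 1: cheapest edge leaving the tree is W—X (1); add W.
Step 2: cheapest edge leaving the tree is U—X (6); add U.
Step 3: cheapest edge leaving the tree is Q—U (3); add Q.
Step 4: cheapest edge leaving the tree is U—V (6); add V.
Step 5: cheapest edge leaving the tree is R—V (5); add R.
Step 6: cheapest edge leaving the tree is R—S (10); add S.
Step 7: cheapest edge leaving the tree is S—T (6); add T.
Step 8: cheapest edge leaving the tree is P—T (13); add P.
The 2nd edge added is U—X.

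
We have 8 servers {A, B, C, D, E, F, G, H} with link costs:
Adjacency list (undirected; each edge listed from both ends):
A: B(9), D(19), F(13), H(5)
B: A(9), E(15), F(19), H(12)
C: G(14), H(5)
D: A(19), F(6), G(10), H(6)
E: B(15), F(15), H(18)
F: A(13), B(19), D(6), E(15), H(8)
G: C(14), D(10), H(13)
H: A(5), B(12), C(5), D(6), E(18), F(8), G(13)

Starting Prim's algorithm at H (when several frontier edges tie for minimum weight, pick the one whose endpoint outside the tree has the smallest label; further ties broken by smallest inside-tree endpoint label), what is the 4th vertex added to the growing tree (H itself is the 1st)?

D

Prim's algorithm from H:
Step 1: cheapest edge leaving the tree is A H (5); add A.
Step 2: cheapest edge leaving the tree is C H (5); add C.
Step 3: cheapest edge leaving the tree is D H (6); add D.
Step 4: cheapest edge leaving the tree is D F (6); add F.
Step 5: cheapest edge leaving the tree is A B (9); add B.
Step 6: cheapest edge leaving the tree is D G (10); add G.
Step 7: cheapest edge leaving the tree is B E (15); add E.
Vertex order: H, A, C, D, F, B, G, E. The 4th vertex is D.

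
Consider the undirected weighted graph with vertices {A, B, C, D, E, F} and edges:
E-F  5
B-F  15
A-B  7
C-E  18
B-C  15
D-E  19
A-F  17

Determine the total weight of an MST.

61

Kruskal: consider edges lightest-first.
E-F (5): add — endpoints in different components.
A-B (7): add — endpoints in different components.
B-C (15): add — endpoints in different components.
B-F (15): add — endpoints in different components.
A-F (17): skip — A and F already connected.
C-E (18): skip — C and E already connected.
D-E (19): add — endpoints in different components.
MST edges: E-F, A-B, B-C, B-F, D-E; total weight 5+7+15+15+19 = 61.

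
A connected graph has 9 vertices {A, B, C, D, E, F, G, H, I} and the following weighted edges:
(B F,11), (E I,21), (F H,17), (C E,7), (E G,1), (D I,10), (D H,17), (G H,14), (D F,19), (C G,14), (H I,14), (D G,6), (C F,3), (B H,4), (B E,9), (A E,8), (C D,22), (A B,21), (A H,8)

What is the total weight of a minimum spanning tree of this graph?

Sort edges by weight, then run Kruskal:
E G (1): add — endpoints in different components.
C F (3): add — endpoints in different components.
B H (4): add — endpoints in different components.
D G (6): add — endpoints in different components.
C E (7): add — endpoints in different components.
A E (8): add — endpoints in different components.
A H (8): add — endpoints in different components.
B E (9): skip — B and E already connected.
D I (10): add — endpoints in different components.
MST edges: E G, C F, B H, D G, C E, A E, A H, D I; total weight 1+3+4+6+7+8+8+10 = 47.

47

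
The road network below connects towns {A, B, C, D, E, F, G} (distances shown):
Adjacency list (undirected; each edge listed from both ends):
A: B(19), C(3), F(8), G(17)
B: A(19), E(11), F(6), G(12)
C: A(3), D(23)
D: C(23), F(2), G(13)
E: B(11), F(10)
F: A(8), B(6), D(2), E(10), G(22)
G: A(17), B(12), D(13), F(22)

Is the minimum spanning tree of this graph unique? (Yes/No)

Yes

Sort edges by weight, then run Kruskal:
D F (2): add — endpoints in different components.
A C (3): add — endpoints in different components.
B F (6): add — endpoints in different components.
A F (8): add — endpoints in different components.
E F (10): add — endpoints in different components.
B E (11): skip — B and E already connected.
B G (12): add — endpoints in different components.
Every non-tree edge has weight strictly greater than the heaviest edge on the tree path between its endpoints, so the MST is unique.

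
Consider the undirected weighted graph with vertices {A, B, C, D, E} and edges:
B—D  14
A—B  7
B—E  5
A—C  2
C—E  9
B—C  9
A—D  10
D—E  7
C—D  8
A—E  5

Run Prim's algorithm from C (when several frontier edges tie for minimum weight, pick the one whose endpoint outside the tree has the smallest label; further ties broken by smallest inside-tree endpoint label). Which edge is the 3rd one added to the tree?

B-E

Prim's algorithm from C:
Step 1: frontier [A—C 2, C—D 8, B—C 9, C—E 9] → take A—C (2); add A.
Step 2: frontier [A—E 5, A—B 7, A—D 10, C—D 8, B—C 9, C—E 9] → take A—E (5); add E.
Step 3: frontier [A—B 7, A—D 10, C—D 8, B—C 9, B—E 5, D—E 7] → take B—E (5); add B.
Step 4: frontier [A—D 10, B—D 14, C—D 8, D—E 7] → take D—E (7); add D.
The 3rd edge added is B—E.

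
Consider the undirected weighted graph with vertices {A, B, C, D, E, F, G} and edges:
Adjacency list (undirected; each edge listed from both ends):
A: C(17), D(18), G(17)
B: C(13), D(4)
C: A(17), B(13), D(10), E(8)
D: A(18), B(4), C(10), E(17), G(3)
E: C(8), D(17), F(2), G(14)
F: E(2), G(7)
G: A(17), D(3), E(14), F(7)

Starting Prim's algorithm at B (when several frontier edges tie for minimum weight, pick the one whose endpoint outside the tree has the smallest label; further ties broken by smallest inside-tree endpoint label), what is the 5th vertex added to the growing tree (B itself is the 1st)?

E

Prim, starting at B.
Step 1: frontier [B D 4, B C 13] → take B D (4); add D.
Step 2: frontier [B C 13, D G 3, C D 10, D E 17, A D 18] → take D G (3); add G.
Step 3: frontier [B C 13, C D 10, D E 17, A D 18, F G 7, E G 14, A G 17] → take F G (7); add F.
Step 4: frontier [B C 13, C D 10, D E 17, A D 18, E F 2, E G 14, A G 17] → take E F (2); add E.
Step 5: frontier [B C 13, C D 10, A D 18, C E 8, A G 17] → take C E (8); add C.
Step 6: frontier [A C 17, A D 18, A G 17] → take A C (17); add A.
Vertex order: B, D, G, F, E, C, A. The 5th vertex is E.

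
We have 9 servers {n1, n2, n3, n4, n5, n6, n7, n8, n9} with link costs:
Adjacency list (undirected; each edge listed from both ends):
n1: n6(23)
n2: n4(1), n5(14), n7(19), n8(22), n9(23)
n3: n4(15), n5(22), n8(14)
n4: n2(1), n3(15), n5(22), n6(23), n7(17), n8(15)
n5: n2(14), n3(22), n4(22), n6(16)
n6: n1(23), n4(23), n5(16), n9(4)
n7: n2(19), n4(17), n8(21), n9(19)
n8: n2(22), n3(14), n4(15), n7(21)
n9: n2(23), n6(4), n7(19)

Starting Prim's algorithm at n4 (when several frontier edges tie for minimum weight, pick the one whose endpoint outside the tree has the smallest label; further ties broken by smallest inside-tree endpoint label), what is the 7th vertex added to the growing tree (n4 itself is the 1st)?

n9

Prim's algorithm from n4:
Step 1: cheapest edge leaving the tree is n2 n4 (1); add n2.
Step 2: cheapest edge leaving the tree is n2 n5 (14); add n5.
Step 3: cheapest edge leaving the tree is n3 n4 (15); add n3.
Step 4: cheapest edge leaving the tree is n3 n8 (14); add n8.
Step 5: cheapest edge leaving the tree is n5 n6 (16); add n6.
Step 6: cheapest edge leaving the tree is n6 n9 (4); add n9.
Step 7: cheapest edge leaving the tree is n4 n7 (17); add n7.
Step 8: cheapest edge leaving the tree is n1 n6 (23); add n1.
Vertex order: n4, n2, n5, n3, n8, n6, n9, n7, n1. The 7th vertex is n9.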